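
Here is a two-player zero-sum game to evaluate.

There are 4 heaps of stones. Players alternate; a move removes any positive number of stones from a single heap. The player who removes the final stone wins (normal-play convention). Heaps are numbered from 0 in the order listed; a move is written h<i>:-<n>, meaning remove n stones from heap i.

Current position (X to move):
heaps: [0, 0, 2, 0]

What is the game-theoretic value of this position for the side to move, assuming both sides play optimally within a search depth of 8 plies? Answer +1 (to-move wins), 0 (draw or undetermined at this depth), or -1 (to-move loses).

value((0,0,2,0), X) = +1

ply 1, X at (0,0,2,0) | h2:-1=-1→(0,0,1,0); h2:-2=+1→(0,0,0,0)*
ply 2: (0,0,0,0) is terminal -1 (O); from (0,0,2,0) depth 8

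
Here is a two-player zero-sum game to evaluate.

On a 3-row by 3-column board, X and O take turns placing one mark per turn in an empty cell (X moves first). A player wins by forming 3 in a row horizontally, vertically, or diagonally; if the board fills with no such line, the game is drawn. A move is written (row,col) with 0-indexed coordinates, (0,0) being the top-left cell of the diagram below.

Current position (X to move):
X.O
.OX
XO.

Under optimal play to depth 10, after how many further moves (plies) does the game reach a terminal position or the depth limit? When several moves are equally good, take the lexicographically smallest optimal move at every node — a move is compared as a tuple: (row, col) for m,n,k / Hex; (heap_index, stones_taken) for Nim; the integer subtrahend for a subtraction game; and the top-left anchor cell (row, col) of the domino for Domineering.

PV length from [X.O/.OX/XO.]: 1 ply

p1 X@[X.O/.OX/XO.]: (0,1)[XXO/.OX/XO.]+0 (1,0)[X.O/XOX/XO.]+1* (2,2)[X.O/.OX/XOX]-1
p2 O@[X.O/XOX/XO.] terminal -1; root [X.O/.OX/XO.] d10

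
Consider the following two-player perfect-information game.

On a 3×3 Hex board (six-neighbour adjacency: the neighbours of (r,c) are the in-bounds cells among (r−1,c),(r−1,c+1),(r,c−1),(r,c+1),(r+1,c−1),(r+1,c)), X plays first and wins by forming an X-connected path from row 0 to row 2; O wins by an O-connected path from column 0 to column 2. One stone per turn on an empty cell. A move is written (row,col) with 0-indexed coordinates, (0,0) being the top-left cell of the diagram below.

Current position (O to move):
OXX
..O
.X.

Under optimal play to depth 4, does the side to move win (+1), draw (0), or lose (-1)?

value(OXX/..O/.X., O) = +1

ply 1, O at OXX/..O/.X. | (1,0)=-1→OXX/O.O/.X.; (1,1)=+1→OXX/.OO/.X.*; (2,0)=-1→OXX/..O/OX.; (2,2)=-1→OXX/..O/.XO
ply 2, X at OXX/.OO/.X. | (1,0)=-1→OXX/XOO/.X.*; (2,0)=-1→OXX/.OO/XX.; (2,2)=-1→OXX/.OO/.XX
ply 3, O at OXX/XOO/.X. | (2,0)=+1→OXX/XOO/OX.*; (2,2)=-1→OXX/XOO/.XO
ply 4: OXX/XOO/OX. is terminal -1 (X); from OXX/..O/.X. depth 4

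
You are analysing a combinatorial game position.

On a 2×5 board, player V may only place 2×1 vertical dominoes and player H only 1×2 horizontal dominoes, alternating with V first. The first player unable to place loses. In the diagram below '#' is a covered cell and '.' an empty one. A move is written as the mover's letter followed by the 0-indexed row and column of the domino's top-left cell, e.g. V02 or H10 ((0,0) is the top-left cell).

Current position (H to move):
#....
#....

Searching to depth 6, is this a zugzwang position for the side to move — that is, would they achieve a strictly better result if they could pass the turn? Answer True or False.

[#..../#....] H move#1: H01:-1/###../#...., H02:+1/#.##./#....*, H03:-1/#..##/#...., H11:-1/#..../###.., H12:+1/#..../#.##., H13:-1/#..../#..##
[#.##./#....] V move#2: V01:-1/####./##...*, V04:-1/#.###/#...#
[####./##...] H move#3: H12:-1/####./####., H13:+1/####./##.##*
[####./##.##] end (terminal -1, V#4); searched #..../#.... to 6
if H skipped the turn, V would face:
~ [#..../#....] V move#1: V01:-1/##.../##...*, V02:-1/#.#../#.#.., V03:-1/#..#./#..#., V04:-1/#...#/#...#
~ [##.../##...] H move#2: H02:+1/####./##...*, H03:+1/##.##/##..., H12:+1/##.../####., H13:+1/##.../##.##
~ [####./##...] V move#3: V04:-1/#####/##..#*
~ [#####/##..#] H move#4: H12:+1/#####/#####*
~ [#####/#####] end (terminal -1, V#5); searched #..../#.... to 6
compare (H): move=+1 vs pass=+1

zugzwang(#..../#...., H) = False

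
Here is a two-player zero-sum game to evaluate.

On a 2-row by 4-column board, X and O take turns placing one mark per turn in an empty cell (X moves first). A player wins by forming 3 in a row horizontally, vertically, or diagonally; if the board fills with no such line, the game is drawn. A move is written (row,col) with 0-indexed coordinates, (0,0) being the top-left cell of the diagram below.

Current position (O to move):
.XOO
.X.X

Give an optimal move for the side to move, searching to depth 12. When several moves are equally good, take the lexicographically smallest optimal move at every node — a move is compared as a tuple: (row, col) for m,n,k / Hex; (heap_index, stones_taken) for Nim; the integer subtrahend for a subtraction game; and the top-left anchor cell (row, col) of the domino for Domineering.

p1 O@[.XOO/.X.X]: (0,0)[OXOO/.X.X]-1 (1,0)[.XOO/OX.X]-1 (1,2)[.XOO/.XOX]+0*
p2 X@[.XOO/.XOX]: (0,0)[XXOO/.XOX]+0* (1,0)[.XOO/XXOX]+0
p3 O@[XXOO/.XOX]: (1,0)[XXOO/OXOX]+0*
p4 X@[XXOO/OXOX] terminal +0; root [.XOO/.X.X] d12

O's best at [.XOO/.X.X]: (1,2)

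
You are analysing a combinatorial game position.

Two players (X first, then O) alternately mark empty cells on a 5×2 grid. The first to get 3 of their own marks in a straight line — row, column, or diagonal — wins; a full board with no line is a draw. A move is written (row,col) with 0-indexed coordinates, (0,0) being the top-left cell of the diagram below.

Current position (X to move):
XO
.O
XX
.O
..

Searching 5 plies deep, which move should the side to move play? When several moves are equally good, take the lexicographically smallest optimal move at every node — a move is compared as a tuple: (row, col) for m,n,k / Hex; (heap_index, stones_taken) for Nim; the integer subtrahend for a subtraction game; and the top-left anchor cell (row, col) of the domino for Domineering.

X's best at [XO/.O/XX/.O/..]: (1,0)

ply 1, X at XO/.O/XX/.O/.. | (1,0)=+1→XO/XO/XX/.O/..*; (3,0)=+1→XO/.O/XX/XO/..; (4,0)=+1→XO/.O/XX/.O/X.; (4,1)=+0→XO/.O/XX/.O/.X
ply 2: XO/XO/XX/.O/.. is terminal -1 (O); from XO/.O/XX/.O/.. depth 5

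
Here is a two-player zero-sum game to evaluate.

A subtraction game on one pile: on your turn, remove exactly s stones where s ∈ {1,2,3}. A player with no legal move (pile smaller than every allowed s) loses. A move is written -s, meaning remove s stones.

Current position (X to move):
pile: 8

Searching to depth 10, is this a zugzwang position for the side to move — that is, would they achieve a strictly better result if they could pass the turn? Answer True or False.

ply 1, X at 8 | -1=-1→7*; -2=-1→6; -3=-1→5
ply 2, O at 7 | -1=-1→6; -2=-1→5; -3=+1→4*
ply 3, X at 4 | -1=-1→3*; -2=-1→2; -3=-1→1
ply 4, O at 3 | -1=-1→2; -2=-1→1; -3=+1→0*
ply 5: 0 is terminal -1 (X); from 8 depth 10
if X skipped the turn, O would face:
~ ply 1, O at 8 | -1=-1→7*; -2=-1→6; -3=-1→5
~ ply 2, X at 7 | -1=-1→6; -2=-1→5; -3=+1→4*
~ ply 3, O at 4 | -1=-1→3*; -2=-1→2; -3=-1→1
~ ply 4, X at 3 | -1=-1→2; -2=-1→1; -3=+1→0*
~ ply 5: 0 is terminal -1 (O); from 8 depth 10
compare (X): move=-1 vs pass=+1

zugzwang(8, X) = True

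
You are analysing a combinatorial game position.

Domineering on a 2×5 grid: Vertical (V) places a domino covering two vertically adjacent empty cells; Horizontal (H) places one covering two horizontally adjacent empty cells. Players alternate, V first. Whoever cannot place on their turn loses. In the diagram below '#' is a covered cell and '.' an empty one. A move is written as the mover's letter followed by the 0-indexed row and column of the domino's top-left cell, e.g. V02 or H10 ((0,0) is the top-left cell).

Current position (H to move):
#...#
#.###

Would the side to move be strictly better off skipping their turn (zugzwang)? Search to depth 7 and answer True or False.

zugzwang(#...#/#.###, H) = False

ply 1, H at #...#/#.### | H01=+1→###.#/#.###*; H02=-1→#.###/#.###
ply 2: ###.#/#.### is terminal -1 (V); from #...#/#.### depth 7
pass branch (V moves first from the same position):
  | ply 1, V at #...#/#.### | V01=-1→##..#/#####*
  | ply 2, H at ##..#/##### | H02=+1→#####/#####*
  | ply 3: #####/##### is terminal -1 (V); from #...#/#.### depth 7
H moving scores +1; H passing scores +1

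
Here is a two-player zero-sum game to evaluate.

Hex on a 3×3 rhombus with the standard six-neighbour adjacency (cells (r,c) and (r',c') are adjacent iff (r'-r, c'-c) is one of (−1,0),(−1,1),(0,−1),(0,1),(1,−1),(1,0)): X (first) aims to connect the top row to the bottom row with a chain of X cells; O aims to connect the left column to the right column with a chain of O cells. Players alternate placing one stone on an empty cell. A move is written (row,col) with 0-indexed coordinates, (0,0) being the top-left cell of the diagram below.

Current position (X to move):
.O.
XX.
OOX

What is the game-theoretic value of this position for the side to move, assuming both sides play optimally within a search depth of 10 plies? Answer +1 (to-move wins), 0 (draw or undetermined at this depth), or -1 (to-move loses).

ply 1, X at .O./XX./OOX | (0,0)=-1→XO./XX./OOX; (0,2)=-1→.OX/XX./OOX; (1,2)=+1→.O./XXX/OOX*
ply 2, O at .O./XXX/OOX | (0,0)=-1→OO./XXX/OOX*; (0,2)=-1→.OO/XXX/OOX
ply 3, X at OO./XXX/OOX | (0,2)=+1→OOX/XXX/OOX*
ply 4: OOX/XXX/OOX is terminal -1 (O); from .O./XX./OOX depth 10

value(.O./XX./OOX, X) = +1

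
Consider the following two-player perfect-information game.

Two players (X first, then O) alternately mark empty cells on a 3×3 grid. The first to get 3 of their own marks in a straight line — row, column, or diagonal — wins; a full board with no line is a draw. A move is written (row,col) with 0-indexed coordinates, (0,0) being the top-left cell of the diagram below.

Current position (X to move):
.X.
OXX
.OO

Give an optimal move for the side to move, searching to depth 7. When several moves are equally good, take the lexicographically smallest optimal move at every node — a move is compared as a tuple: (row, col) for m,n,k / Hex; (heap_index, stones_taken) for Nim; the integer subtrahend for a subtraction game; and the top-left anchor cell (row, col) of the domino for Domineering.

ply 1, X at .X./OXX/.OO | (0,0)=-1→XX./OXX/.OO; (0,2)=-1→.XX/OXX/.OO; (2,0)=+0→.X./OXX/XOO*
ply 2, O at .X./OXX/XOO | (0,0)=-1→OX./OXX/XOO; (0,2)=+0→.XO/OXX/XOO*
ply 3, X at .XO/OXX/XOO | (0,0)=+0→XXO/OXX/XOO*
ply 4: XXO/OXX/XOO is terminal +0 (O); from .X./OXX/.OO depth 7

X's best at [.X./OXX/.OO]: (2,0)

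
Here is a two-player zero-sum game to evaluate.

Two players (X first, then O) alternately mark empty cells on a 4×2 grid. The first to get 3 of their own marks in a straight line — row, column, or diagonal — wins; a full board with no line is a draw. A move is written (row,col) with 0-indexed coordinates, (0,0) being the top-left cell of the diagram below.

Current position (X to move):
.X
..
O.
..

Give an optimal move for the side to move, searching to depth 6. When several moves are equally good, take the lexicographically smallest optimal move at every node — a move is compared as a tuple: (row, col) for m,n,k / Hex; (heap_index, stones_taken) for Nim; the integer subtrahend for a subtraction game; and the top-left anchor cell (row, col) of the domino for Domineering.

X's best at [.X/../O./..]: (0,0)

p1 X@[.X/../O./..]: (0,0)[XX/../O./..]+0* (1,0)[.X/X./O./..]+0 (1,1)[.X/.X/O./..]+0 (2,1)[.X/../OX/..]+0 (3,0)[.X/../O./X.]+0 (3,1)[.X/../O./.X]-1
p2 O@[XX/../O./..]: (1,0)[XX/O./O./..]+0* (1,1)[XX/.O/O./..]+0 (2,1)[XX/../OO/..]+0 (3,0)[XX/../O./O.]+0 (3,1)[XX/../O./.O]+0
p3 X@[XX/O./O./..]: (1,1)[XX/OX/O./..]-1 (2,1)[XX/O./OX/..]-1 (3,0)[XX/O./O./X.]+0* (3,1)[XX/O./O./.X]-1
p4 O@[XX/O./O./X.]: (1,1)[XX/OO/O./X.]+0* (2,1)[XX/O./OO/X.]+0 (3,1)[XX/O./O./XO]+0
p5 X@[XX/OO/O./X.]: (2,1)[XX/OO/OX/X.]+0* (3,1)[XX/OO/O./XX]+0
p6 O@[XX/OO/OX/X.]: (3,1)[XX/OO/OX/XO]+0*
p7 X@[XX/OO/OX/XO] terminal +0; root [.X/../O./..] d6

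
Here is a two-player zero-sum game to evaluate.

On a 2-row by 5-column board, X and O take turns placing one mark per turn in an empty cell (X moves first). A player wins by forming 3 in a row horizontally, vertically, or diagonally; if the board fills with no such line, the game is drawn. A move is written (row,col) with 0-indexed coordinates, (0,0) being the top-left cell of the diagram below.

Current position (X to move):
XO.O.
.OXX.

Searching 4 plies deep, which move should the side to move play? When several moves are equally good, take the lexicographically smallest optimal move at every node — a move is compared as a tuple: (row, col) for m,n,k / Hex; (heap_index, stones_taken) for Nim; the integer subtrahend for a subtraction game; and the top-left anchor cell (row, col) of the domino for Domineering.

[XO.O./.OXX.] X move#1: (0,2):+0/XOXO./.OXX., (0,4):-1/XO.OX/.OXX., (1,0):-1/XO.O./XOXX., (1,4):+1/XO.O./.OXXX*
[XO.O./.OXXX] end (terminal -1, O#2); searched XO.O./.OXX. to 4

X's best at [XO.O./.OXX.]: (1,4)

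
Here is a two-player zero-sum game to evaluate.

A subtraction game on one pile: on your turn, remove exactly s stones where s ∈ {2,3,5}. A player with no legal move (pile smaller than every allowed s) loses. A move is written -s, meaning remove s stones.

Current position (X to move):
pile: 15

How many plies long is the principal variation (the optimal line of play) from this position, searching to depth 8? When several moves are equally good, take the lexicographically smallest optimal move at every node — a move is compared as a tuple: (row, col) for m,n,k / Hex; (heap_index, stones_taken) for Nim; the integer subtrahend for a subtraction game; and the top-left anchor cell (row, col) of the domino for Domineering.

p1 X@[15]: -2[13]-1* -3[12]-1 -5[10]-1
p2 O@[13]: -2[11]-1 -3[10]-1 -5[8]+1*
p3 X@[8]: -2[6]-1* -3[5]-1 -5[3]-1
p4 O@[6]: -2[4]-1 -3[3]-1 -5[1]+1*
p5 X@[1] terminal -1; root [15] d8

PV length from [15]: 4 plies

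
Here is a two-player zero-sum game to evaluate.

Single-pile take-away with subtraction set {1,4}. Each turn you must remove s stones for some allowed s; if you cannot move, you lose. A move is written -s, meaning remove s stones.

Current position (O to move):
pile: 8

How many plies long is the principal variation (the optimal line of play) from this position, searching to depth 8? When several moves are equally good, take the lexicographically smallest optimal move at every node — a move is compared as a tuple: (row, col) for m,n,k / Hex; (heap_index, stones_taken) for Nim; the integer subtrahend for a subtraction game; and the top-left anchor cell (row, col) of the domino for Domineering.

PV length from [8]: 5 plies

p1 O@[8]: -1[7]+1* -4[4]-1
p2 X@[7]: -1[6]-1* -4[3]-1
p3 O@[6]: -1[5]+1* -4[2]+1
p4 X@[5]: -1[4]-1* -4[1]-1
p5 O@[4]: -1[3]-1 -4[0]+1*
p6 X@[0] terminal -1; root [8] d8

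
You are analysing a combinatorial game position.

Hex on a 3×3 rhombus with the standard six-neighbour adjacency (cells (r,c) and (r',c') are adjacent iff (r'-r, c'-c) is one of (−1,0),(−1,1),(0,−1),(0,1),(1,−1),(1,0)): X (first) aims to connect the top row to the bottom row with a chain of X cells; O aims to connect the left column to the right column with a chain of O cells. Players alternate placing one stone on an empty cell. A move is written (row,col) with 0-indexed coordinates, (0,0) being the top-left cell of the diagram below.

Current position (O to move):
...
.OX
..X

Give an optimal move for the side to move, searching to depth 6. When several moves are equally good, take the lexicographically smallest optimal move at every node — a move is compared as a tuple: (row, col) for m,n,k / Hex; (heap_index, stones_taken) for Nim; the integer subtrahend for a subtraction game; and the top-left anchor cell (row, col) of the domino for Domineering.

O's best at [.../.OX/..X]: (0,2)

ply 1, O at .../.OX/..X | (0,0)=-1→O../.OX/..X; (0,1)=-1→.O./.OX/..X; (0,2)=+1→..O/.OX/..X*; (1,0)=-1→.../OOX/..X; (2,0)=-1→.../.OX/O.X; (2,1)=-1→.../.OX/.OX
ply 2, X at ..O/.OX/..X | (0,0)=-1→X.O/.OX/..X*; (0,1)=-1→.XO/.OX/..X; (1,0)=-1→..O/XOX/..X; (2,0)=-1→..O/.OX/X.X; (2,1)=-1→..O/.OX/.XX
ply 3, O at X.O/.OX/..X | (0,1)=+1→XOO/.OX/..X*; (1,0)=+1→X.O/OOX/..X; (2,0)=+1→X.O/.OX/O.X; (2,1)=+1→X.O/.OX/.OX
ply 4, X at XOO/.OX/..X | (1,0)=-1→XOO/XOX/..X*; (2,0)=-1→XOO/.OX/X.X; (2,1)=-1→XOO/.OX/.XX
ply 5, O at XOO/XOX/..X | (2,0)=+1→XOO/XOX/O.X*; (2,1)=-1→XOO/XOX/.OX
ply 6: XOO/XOX/O.X is terminal -1 (X); from .../.OX/..X depth 6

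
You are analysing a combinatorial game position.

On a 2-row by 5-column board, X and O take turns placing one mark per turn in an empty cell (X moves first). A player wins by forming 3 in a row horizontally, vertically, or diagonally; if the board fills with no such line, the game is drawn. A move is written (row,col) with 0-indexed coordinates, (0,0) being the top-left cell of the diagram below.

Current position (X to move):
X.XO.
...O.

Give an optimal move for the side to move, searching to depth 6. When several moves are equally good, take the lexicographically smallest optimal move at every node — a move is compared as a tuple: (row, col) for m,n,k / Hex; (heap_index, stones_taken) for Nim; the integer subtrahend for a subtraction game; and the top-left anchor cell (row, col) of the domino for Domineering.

X's best at [X.XO./...O.]: (0,1)

ply 1, X at X.XO./...O. | (0,1)=+1→XXXO./...O.*; (0,4)=+0→X.XOX/...O.; (1,0)=+0→X.XO./X..O.; (1,1)=+0→X.XO./.X.O.; (1,2)=+0→X.XO./..XO.; (1,4)=+0→X.XO./...OX
ply 2: XXXO./...O. is terminal -1 (O); from X.XO./...O. depth 6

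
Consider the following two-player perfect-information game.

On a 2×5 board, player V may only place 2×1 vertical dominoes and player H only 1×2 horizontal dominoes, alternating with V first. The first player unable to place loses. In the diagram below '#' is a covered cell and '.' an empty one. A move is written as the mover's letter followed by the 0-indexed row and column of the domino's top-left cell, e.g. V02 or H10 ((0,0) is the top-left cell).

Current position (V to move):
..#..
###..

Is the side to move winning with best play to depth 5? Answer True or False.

V winning at [..#../###..]: True

p1 V@[..#../###..]: V03[..##./####.]+1* V04[..#.#/###.#]+1
p2 H@[..##./####.]: H00[####./####.]-1*
p3 V@[####./####.]: V04[#####/#####]+1*
p4 H@[#####/#####] terminal -1; root [..#../###..] d5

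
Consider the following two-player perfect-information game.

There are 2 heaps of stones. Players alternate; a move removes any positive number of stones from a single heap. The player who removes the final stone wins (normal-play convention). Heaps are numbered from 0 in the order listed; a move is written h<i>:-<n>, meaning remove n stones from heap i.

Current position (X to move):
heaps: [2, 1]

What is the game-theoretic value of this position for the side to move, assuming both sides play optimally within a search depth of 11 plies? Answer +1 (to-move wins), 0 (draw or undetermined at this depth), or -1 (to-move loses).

value((2,1), X) = +1

ply 1, X at (2,1) | h0:-1=+1→(1,1)*; h0:-2=-1→(0,1); h1:-1=-1→(2,0)
ply 2, O at (1,1) | h0:-1=-1→(0,1)*; h1:-1=-1→(1,0)
ply 3, X at (0,1) | h1:-1=+1→(0,0)*
ply 4: (0,0) is terminal -1 (O); from (2,1) depth 11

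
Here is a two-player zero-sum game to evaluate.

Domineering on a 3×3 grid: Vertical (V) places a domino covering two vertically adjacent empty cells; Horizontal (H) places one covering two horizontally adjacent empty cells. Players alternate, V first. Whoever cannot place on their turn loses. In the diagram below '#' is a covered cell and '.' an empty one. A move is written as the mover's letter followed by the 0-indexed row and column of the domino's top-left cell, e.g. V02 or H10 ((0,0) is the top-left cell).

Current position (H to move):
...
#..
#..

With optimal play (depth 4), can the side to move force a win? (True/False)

p1 H@[.../#../#..]: H00[##./#../#..]-1 H01[.##/#../#..]-1 H11[.../###/#..]+1* H21[.../#../###]-1
p2 V@[.../###/#..] terminal -1; root [.../#../#..] d4

H winning at [.../#../#..]: True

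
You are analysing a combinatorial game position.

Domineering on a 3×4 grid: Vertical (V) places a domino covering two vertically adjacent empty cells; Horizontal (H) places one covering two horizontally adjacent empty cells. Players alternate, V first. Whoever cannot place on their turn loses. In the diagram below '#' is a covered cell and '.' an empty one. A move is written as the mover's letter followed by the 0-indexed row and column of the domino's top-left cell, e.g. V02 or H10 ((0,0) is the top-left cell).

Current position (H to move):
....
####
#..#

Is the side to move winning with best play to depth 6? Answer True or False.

H winning at [..../####/#..#]: True

p1 H@[..../####/#..#]: H00[##../####/#..#]+1* H01[.##./####/#..#]+1 H02[..##/####/#..#]+1 H21[..../####/####]+1
p2 V@[##../####/#..#] terminal -1; root [..../####/#..#] d6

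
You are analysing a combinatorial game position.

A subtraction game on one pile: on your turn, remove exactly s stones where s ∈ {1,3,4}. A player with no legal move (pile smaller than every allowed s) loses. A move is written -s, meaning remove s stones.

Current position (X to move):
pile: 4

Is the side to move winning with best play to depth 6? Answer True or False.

X winning at [4]: True

p1 X@[4]: -1[3]-1 -3[1]-1 -4[0]+1*
p2 O@[0] terminal -1; root [4] d6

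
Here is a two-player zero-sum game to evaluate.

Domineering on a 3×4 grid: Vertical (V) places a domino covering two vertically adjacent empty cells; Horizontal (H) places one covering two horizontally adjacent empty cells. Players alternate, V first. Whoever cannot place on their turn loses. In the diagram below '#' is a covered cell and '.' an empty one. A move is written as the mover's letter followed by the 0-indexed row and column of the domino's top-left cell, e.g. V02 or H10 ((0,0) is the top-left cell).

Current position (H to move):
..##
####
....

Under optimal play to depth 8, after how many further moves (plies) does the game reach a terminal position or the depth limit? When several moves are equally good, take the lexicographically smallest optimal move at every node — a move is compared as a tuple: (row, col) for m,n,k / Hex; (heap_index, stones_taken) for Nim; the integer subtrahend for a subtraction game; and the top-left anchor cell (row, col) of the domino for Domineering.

p1 H@[..##/####/....]: H00[####/####/....]+1* H20[..##/####/##..]+1 H21[..##/####/.##.]+1 H22[..##/####/..##]+1
p2 V@[####/####/....] terminal -1; root [..##/####/....] d8

PV length from [..##/####/....]: 1 ply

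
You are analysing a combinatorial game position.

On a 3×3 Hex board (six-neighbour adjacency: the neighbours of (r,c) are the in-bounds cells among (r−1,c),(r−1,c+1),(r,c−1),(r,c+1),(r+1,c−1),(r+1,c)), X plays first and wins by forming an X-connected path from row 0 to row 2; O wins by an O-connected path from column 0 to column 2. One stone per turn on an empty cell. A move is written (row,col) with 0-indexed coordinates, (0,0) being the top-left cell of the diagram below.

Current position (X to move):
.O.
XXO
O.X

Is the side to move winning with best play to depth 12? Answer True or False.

ply 1, X at .O./XXO/O.X | (0,0)=-1→XO./XXO/O.X; (0,2)=-1→.OX/XXO/O.X; (2,1)=+1→.O./XXO/OXX*
ply 2, O at .O./XXO/OXX | (0,0)=-1→OO./XXO/OXX*; (0,2)=-1→.OO/XXO/OXX
ply 3, X at OO./XXO/OXX | (0,2)=+1→OOX/XXO/OXX*
ply 4: OOX/XXO/OXX is terminal -1 (O); from .O./XXO/O.X depth 12

X winning at [.O./XXO/O.X]: True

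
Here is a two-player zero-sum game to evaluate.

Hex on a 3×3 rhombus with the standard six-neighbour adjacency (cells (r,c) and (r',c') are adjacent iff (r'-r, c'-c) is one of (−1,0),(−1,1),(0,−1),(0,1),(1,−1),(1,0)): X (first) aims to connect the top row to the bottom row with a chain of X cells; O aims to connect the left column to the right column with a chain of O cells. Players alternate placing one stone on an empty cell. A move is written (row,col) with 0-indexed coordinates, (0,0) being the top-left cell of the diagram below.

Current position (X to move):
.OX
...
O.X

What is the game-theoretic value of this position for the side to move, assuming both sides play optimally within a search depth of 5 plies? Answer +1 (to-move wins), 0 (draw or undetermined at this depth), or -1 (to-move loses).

value(.OX/.../O.X, X) = +1

[.OX/.../O.X] X move#1: (0,0):-1/XOX/.../O.X, (1,0):-1/.OX/X../O.X, (1,1):+1/.OX/.X./O.X*, (1,2):+1/.OX/..X/O.X, (2,1):+1/.OX/.../OXX
[.OX/.X./O.X] O move#2: (0,0):-1/OOX/.X./O.X*, (1,0):-1/.OX/OX./O.X, (1,2):-1/.OX/.XO/O.X, (2,1):-1/.OX/.X./OOX
[OOX/.X./O.X] X move#3: (1,0):+1/OOX/XX./O.X*, (1,2):+1/OOX/.XX/O.X, (2,1):+1/OOX/.X./OXX
[OOX/XX./O.X] O move#4: (1,2):-1/OOX/XXO/O.X*, (2,1):-1/OOX/XX./OOX
[OOX/XXO/O.X] X move#5: (2,1):+1/OOX/XXO/OXX*
[OOX/XXO/OXX] end (terminal -1, O#6); searched .OX/.../O.X to 5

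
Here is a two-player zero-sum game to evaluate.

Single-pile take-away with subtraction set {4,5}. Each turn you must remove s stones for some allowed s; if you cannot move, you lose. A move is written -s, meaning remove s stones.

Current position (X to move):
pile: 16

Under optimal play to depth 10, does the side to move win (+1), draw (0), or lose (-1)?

value(16, X) = +1

[16] X move#1: -4:+1/12*, -5:+1/11
[12] O move#2: -4:-1/8*, -5:-1/7
[8] X move#3: -4:-1/4, -5:+1/3*
[3] end (terminal -1, O#4); searched 16 to 10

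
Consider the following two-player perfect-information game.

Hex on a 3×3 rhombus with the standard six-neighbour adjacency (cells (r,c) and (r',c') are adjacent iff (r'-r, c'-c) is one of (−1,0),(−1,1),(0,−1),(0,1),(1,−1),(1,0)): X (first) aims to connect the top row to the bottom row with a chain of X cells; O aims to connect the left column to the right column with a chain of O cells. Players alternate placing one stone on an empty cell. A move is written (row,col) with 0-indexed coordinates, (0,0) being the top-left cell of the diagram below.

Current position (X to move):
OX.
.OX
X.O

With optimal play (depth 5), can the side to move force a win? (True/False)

X winning at [OX./.OX/X.O]: True

ply 1, X at OX./.OX/X.O | (0,2)=+1→OXX/.OX/X.O*; (1,0)=+1→OX./XOX/X.O; (2,1)=+1→OX./.OX/XXO
ply 2, O at OXX/.OX/X.O | (1,0)=-1→OXX/OOX/X.O*; (2,1)=-1→OXX/.OX/XOO
ply 3, X at OXX/OOX/X.O | (2,1)=+1→OXX/OOX/XXO*
ply 4: OXX/OOX/XXO is terminal -1 (O); from OX./.OX/X.O depth 5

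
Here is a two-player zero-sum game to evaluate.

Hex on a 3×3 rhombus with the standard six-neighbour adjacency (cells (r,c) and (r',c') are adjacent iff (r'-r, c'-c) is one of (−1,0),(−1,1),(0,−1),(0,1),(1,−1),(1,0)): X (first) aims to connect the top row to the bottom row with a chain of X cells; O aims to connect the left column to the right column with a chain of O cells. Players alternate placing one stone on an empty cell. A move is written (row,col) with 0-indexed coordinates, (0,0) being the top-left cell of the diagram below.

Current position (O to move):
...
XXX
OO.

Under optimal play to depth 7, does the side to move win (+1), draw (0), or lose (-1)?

value(.../XXX/OO., O) = +1

[.../XXX/OO.] O move#1: (0,0):-1/O../XXX/OO., (0,1):-1/.O./XXX/OO., (0,2):-1/..O/XXX/OO., (2,2):+1/.../XXX/OOO*
[.../XXX/OOO] end (terminal -1, X#2); searched .../XXX/OO. to 7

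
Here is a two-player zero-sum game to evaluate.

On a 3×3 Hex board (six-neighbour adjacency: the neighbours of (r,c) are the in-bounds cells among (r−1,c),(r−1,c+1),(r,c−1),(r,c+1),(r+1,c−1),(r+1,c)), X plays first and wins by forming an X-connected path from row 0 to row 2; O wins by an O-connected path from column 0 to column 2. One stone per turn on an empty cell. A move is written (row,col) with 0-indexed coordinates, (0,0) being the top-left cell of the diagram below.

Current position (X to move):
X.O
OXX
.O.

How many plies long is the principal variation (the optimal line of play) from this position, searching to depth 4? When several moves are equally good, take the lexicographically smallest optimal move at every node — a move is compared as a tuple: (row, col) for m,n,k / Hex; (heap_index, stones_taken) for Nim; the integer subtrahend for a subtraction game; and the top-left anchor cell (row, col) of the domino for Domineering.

p1 X@[X.O/OXX/.O.]: (0,1)[XXO/OXX/.O.]+1* (2,0)[X.O/OXX/XO.]-1 (2,2)[X.O/OXX/.OX]-1
p2 O@[XXO/OXX/.O.]: (2,0)[XXO/OXX/OO.]-1* (2,2)[XXO/OXX/.OO]-1
p3 X@[XXO/OXX/OO.]: (2,2)[XXO/OXX/OOX]+1*
p4 O@[XXO/OXX/OOX] terminal -1; root [X.O/OXX/.O.] d4

PV length from [X.O/OXX/.O.]: 3 plies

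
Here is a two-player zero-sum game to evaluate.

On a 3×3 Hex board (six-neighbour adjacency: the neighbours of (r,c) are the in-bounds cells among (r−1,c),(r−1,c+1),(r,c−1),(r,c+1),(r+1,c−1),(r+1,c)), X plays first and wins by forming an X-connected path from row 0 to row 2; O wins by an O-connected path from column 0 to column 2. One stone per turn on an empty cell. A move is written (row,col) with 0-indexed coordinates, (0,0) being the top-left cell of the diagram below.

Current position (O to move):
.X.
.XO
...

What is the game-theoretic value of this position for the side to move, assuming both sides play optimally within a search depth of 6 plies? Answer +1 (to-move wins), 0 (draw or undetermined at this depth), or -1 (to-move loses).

p1 O@[.X./.XO/...]: (0,0)[OX./.XO/...]-1* (0,2)[.XO/.XO/...]-1 (1,0)[.X./OXO/...]-1 (2,0)[.X./.XO/O..]-1 (2,1)[.X./.XO/.O.]-1 (2,2)[.X./.XO/..O]-1
p2 X@[OX./.XO/...]: (0,2)[OXX/.XO/...]+1* (1,0)[OX./XXO/...]+1 (2,0)[OX./.XO/X..]+1 (2,1)[OX./.XO/.X.]+1 (2,2)[OX./.XO/..X]+1
p3 O@[OXX/.XO/...]: (1,0)[OXX/OXO/...]-1* (2,0)[OXX/.XO/O..]-1 (2,1)[OXX/.XO/.O.]-1 (2,2)[OXX/.XO/..O]-1
p4 X@[OXX/OXO/...]: (2,0)[OXX/OXO/X..]+1* (2,1)[OXX/OXO/.X.]+1 (2,2)[OXX/OXO/..X]+1
p5 O@[OXX/OXO/X..] terminal -1; root [.X./.XO/...] d6

value(.X./.XO/..., O) = -1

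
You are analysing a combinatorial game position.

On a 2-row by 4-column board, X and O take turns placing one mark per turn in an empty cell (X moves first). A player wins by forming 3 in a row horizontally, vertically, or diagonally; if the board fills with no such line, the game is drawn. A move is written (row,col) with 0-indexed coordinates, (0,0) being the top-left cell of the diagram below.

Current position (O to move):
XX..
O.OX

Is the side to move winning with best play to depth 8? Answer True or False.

O winning at [XX../O.OX]: True

ply 1, O at XX../O.OX | (0,2)=+0→XXO./O.OX; (0,3)=-1→XX.O/O.OX; (1,1)=+1→XX../OOOX*
ply 2: XX../OOOX is terminal -1 (X); from XX../O.OX depth 8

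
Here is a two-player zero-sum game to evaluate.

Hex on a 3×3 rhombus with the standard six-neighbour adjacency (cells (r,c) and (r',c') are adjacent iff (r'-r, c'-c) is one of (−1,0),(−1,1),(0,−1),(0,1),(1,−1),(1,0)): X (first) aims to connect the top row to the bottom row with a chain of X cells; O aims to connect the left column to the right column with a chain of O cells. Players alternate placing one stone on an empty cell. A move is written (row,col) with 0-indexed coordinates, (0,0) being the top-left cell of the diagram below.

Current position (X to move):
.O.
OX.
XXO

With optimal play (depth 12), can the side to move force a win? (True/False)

[.O./OX./XXO] X move#1: (0,0):-1/XO./OX./XXO, (0,2):+1/.OX/OX./XXO*, (1,2):-1/.O./OXX/XXO
[.OX/OX./XXO] end (terminal -1, O#2); searched .O./OX./XXO to 12

X winning at [.O./OX./XXO]: True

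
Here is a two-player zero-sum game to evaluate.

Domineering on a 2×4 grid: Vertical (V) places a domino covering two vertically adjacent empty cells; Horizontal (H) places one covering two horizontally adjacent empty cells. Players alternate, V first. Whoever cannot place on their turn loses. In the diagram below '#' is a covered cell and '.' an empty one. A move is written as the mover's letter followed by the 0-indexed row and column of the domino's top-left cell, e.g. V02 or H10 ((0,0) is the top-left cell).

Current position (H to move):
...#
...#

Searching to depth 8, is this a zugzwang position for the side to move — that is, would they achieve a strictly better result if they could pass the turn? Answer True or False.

zugzwang(...#/...#, H) = False

ply 1, H at ...#/...# | H00=+1→##.#/...#*; H01=+1→.###/...#; H10=+1→...#/##.#; H11=+1→...#/.###
ply 2, V at ##.#/...# | V02=-1→####/..##*
ply 3, H at ####/..## | H10=+1→####/####*
ply 4: ####/#### is terminal -1 (V); from ...#/...# depth 8
suppose H passes — search the same position with V to move:
pass> ply 1, V at ...#/...# | V00=-1→#..#/#..#; V01=+1→.#.#/.#.#*; V02=-1→..##/..##
pass> ply 2: .#.#/.#.# is terminal -1 (H); from ...#/...# depth 8
for H: play +1, pass -1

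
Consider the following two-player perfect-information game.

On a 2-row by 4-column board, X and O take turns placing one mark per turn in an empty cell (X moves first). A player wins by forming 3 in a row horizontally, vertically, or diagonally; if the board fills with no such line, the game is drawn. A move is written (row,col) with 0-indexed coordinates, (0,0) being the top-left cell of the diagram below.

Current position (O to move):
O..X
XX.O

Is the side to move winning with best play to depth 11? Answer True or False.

p1 O@[O..X/XX.O]: (0,1)[OO.X/XX.O]-1 (0,2)[O.OX/XX.O]-1 (1,2)[O..X/XXOO]+0*
p2 X@[O..X/XXOO]: (0,1)[OX.X/XXOO]+0* (0,2)[O.XX/XXOO]+0
p3 O@[OX.X/XXOO]: (0,2)[OXOX/XXOO]+0*
p4 X@[OXOX/XXOO] terminal +0; root [O..X/XX.O] d11

O winning at [O..X/XX.O]: False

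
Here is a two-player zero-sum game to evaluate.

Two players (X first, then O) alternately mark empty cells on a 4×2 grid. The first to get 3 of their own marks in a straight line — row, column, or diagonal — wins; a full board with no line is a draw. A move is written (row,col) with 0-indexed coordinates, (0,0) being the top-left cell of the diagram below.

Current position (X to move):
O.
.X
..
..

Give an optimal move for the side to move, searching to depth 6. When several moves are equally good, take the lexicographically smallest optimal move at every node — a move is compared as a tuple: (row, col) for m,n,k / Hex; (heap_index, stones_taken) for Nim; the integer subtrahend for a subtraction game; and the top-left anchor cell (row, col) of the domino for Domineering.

X's best at [O./.X/../..]: (2,1)

ply 1, X at O./.X/../.. | (0,1)=+0→OX/.X/../..; (1,0)=+0→O./XX/../..; (2,0)=+0→O./.X/X./..; (2,1)=+1→O./.X/.X/..*; (3,0)=+0→O./.X/../X.; (3,1)=+0→O./.X/../.X
ply 2, O at O./.X/.X/.. | (0,1)=-1→OO/.X/.X/..*; (1,0)=-1→O./OX/.X/..; (2,0)=-1→O./.X/OX/..; (3,0)=-1→O./.X/.X/O.; (3,1)=-1→O./.X/.X/.O
ply 3, X at OO/.X/.X/.. | (1,0)=+0→OO/XX/.X/..; (2,0)=+0→OO/.X/XX/..; (3,0)=+0→OO/.X/.X/X.; (3,1)=+1→OO/.X/.X/.X*
ply 4: OO/.X/.X/.X is terminal -1 (O); from O./.X/../.. depth 6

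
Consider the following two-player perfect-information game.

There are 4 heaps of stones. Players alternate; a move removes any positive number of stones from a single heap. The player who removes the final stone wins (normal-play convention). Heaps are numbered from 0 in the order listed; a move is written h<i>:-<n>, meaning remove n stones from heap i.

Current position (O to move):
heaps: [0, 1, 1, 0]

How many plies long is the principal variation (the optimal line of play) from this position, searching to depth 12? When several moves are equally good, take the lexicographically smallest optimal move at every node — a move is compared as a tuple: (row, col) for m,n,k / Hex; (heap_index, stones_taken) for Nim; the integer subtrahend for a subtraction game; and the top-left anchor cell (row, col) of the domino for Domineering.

PV length from [(0,1,1,0)]: 2 plies

ply 1, O at (0,1,1,0) | h1:-1=-1→(0,0,1,0)*; h2:-1=-1→(0,1,0,0)
ply 2, X at (0,0,1,0) | h2:-1=+1→(0,0,0,0)*
ply 3: (0,0,0,0) is terminal -1 (O); from (0,1,1,0) depth 12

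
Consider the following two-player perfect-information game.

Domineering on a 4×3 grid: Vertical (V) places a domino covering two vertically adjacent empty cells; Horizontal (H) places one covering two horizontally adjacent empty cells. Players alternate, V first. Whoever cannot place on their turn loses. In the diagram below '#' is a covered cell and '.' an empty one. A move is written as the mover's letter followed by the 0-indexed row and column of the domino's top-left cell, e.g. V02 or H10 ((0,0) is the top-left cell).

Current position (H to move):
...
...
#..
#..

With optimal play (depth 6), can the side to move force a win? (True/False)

[.../.../#../#..] H move#1: H00:-1/##./.../#../#..*, H01:-1/.##/.../#../#.., H10:-1/.../##./#../#.., H11:-1/.../.##/#../#.., H21:-1/.../.../###/#.., H31:-1/.../.../#../###
[##./.../#../#..] V move#2: V02:-1/###/..#/#../#.., V11:+1/##./.#./##./#..*, V12:+1/##./..#/#.#/#.., V21:+1/##./.../##./##., V22:+1/##./.../#.#/#.#
[##./.#./##./#..] H move#3: H31:-1/##./.#./##./###*
[##./.#./##./###] V move#4: V02:+1/###/.##/##./###*, V12:+1/##./.##/###/###
[###/.##/##./###] end (terminal -1, H#5); searched .../.../#../#.. to 6

H winning at [.../.../#../#..]: False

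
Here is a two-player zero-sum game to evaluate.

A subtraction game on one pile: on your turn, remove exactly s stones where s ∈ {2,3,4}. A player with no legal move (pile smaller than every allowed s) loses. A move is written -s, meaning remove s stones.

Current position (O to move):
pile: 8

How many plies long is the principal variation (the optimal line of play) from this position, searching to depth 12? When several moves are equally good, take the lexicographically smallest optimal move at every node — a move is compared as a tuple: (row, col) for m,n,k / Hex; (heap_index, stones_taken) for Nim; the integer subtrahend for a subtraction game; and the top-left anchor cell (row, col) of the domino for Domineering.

PV length from [8]: 3 plies

[8] O move#1: -2:+1/6*, -3:-1/5, -4:-1/4
[6] X move#2: -2:-1/4*, -3:-1/3, -4:-1/2
[4] O move#3: -2:-1/2, -3:+1/1*, -4:+1/0
[1] end (terminal -1, X#4); searched 8 to 12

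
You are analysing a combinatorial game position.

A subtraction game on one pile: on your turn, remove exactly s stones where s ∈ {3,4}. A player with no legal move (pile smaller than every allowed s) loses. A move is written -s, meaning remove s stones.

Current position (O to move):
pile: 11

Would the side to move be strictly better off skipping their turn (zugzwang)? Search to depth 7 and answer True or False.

[11] O move#1: -3:+1/8*, -4:+1/7
[8] X move#2: -3:-1/5*, -4:-1/4
[5] O move#3: -3:+1/2*, -4:+1/1
[2] end (terminal -1, X#4); searched 11 to 7
pass branch (X moves first from the same position):
  | [11] X move#1: -3:+1/8*, -4:+1/7
  | [8] O move#2: -3:-1/5*, -4:-1/4
  | [5] X move#3: -3:+1/2*, -4:+1/1
  | [2] end (terminal -1, O#4); searched 11 to 7
O moving scores +1; O passing scores -1

zugzwang(11, O) = False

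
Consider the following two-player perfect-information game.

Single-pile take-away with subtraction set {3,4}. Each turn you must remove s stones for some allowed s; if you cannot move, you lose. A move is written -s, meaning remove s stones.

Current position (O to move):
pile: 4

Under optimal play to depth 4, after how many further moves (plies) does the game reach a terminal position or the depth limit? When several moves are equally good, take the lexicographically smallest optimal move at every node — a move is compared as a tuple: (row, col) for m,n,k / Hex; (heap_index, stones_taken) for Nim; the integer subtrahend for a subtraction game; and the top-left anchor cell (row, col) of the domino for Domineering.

p1 O@[4]: -3[1]+1* -4[0]+1
p2 X@[1] terminal -1; root [4] d4

PV length from [4]: 1 ply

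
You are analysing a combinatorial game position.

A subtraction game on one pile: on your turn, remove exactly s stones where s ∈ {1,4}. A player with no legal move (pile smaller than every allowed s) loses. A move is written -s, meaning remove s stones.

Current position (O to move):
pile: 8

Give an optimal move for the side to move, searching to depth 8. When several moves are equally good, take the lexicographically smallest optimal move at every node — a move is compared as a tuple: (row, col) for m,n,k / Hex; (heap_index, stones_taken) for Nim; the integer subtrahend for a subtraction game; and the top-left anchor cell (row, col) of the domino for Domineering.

ply 1, O at 8 | -1=+1→7*; -4=-1→4
ply 2, X at 7 | -1=-1→6*; -4=-1→3
ply 3, O at 6 | -1=+1→5*; -4=+1→2
ply 4, X at 5 | -1=-1→4*; -4=-1→1
ply 5, O at 4 | -1=-1→3; -4=+1→0*
ply 6: 0 is terminal -1 (X); from 8 depth 8

O's best at [8]: -1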